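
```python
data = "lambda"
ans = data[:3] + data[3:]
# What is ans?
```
Trace:
  data='lambda'
  data='lambda', ans='lambda'

Final answer: 'lambda'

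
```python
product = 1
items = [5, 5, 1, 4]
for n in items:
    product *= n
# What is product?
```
Trace:
  product=1
  product=5, n=5
  product=25, n=5
  product=25, n=1
  product=100, n=4

Final answer: 100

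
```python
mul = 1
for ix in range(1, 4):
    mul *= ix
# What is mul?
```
Trace:
  mul=1
  mul=1, ix=1
  mul=2, ix=2
  mul=6, ix=3

Final answer: 6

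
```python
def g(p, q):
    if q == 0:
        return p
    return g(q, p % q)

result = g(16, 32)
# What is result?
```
Call trace:
g(p=16, q=32)
  g(p=32, q=16)
    g(p=16, q=0)
    -> return 16
  -> return 16
-> return 16

Final answer: 16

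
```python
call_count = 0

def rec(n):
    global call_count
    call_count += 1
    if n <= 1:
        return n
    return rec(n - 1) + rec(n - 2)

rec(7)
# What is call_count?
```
Call trace (a repeated sub-call is expanded the first time; later identical calls just restate its return value):
rec(n=7)
  rec(n=6)
    rec(n=5)
      rec(n=4)
        rec(n=3)
          rec(n=2)
            rec(n=1)
            -> return 1
            rec(n=0)
            -> return 0
          -> return 1
          rec(n=1)
          -> return 1
        -> return 2
        rec(n=2) -> return 1  (same call as traced above)
      -> return 3
      rec(n=3) -> return 2  (same call as traced above)
    -> return 5
    rec(n=4) -> return 3  (same call as traced above)
  -> return 8
  rec(n=5) -> return 5  (same call as traced above)
-> return 13

call_count is incremented once per call, so count the calls in each subtree. Let C(n) = number of calls made by rec(n).
C(0) = C(1) = 1 (base case, no recursion); C(n) = 1 + C(n - 1) + C(n - 2) otherwise.
C(2) = 1 + C(1) + C(0) = 1 + 1 + 1 = 3
C(3) = 1 + C(2) + C(1) = 1 + 3 + 1 = 5
C(4) = 1 + C(3) + C(2) = 1 + 5 + 3 = 9
C(5) = 1 + C(4) + C(3) = 1 + 9 + 5 = 15
C(6) = 1 + C(5) + C(4) = 1 + 15 + 9 = 25
C(7) = 1 + C(6) + C(5) = 1 + 25 + 15 = 41
call_count = C(7) = 41

Final answer: 41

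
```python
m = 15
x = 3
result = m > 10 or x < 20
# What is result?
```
Trace:
  m=15
  m=15, x=3
  m=15, x=3, result=True

Final answer: True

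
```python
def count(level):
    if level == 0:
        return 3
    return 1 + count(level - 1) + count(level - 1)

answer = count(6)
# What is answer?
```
Call trace (a repeated sub-call is expanded the first time; later identical calls just restate its return value):
count(level=6)
  count(level=5)
    count(level=4)
      count(level=3)
        count(level=2)
          count(level=1)
            count(level=0)
            -> return 3
            count(level=0)
            -> return 3
          -> return 7
          count(level=1) -> return 7  (same call as traced above)
        -> return 15
        count(level=2) -> return 15  (same call as traced above)
      -> return 31
      count(level=3) -> return 31  (same call as traced above)
    -> return 63
    count(level=4) -> return 63  (same call as traced above)
  -> return 127
  count(level=5) -> return 127  (same call as traced above)
-> return 255

Final answer: 255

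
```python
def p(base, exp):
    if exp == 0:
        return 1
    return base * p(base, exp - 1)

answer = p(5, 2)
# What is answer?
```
Call trace:
p(base=5, exp=2)
  p(base=5, exp=1)
    p(base=5, exp=0)
    -> return 1
  -> return 5
-> return 25

Final answer: 25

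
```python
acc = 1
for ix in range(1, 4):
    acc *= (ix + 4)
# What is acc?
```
Trace:
  acc=1
  acc=5, ix=1
  acc=30, ix=2
  acc=210, ix=3

Final answer: 210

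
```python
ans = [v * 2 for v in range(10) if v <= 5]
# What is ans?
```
Trace:
  v=0
  v=1
  v=2
  v=3
  v=4
  v=5
  v=6
  v=7
  v=8
  v=9
  ans=[0, 2, 4, 6, 8, 10]

Final answer: [0, 2, 4, 6, 8, 10]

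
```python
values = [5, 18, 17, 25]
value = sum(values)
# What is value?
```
Trace:
  values=[5, 18, 17, 25]
  values=[5, 18, 17, 25], value=65

Final answer: 65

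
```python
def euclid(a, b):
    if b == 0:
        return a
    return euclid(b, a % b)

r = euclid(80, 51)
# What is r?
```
Call trace:
euclid(a=80, b=51)
  euclid(a=51, b=29)
    euclid(a=29, b=22)
      euclid(a=22, b=7)
        euclid(a=7, b=1)
          euclid(a=1, b=0)
          -> return 1
        -> return 1
      -> return 1
    -> return 1
  -> return 1
-> return 1

Final answer: 1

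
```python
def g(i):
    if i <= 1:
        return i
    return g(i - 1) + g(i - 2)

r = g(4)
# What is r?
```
Call trace (a repeated sub-call is expanded the first time; later identical calls just restate its return value):
g(i=4)
  g(i=3)
    g(i=2)
      g(i=1)
      -> return 1
      g(i=0)
      -> return 0
    -> return 1
    g(i=1)
    -> return 1
  -> return 2
  g(i=2) -> return 1  (same call as traced above)
-> return 3

Final answer: 3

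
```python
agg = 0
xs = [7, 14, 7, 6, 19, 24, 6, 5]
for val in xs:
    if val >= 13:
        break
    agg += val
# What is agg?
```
Trace:
  agg=0
  agg=7, val=7
  agg=7, val=14

Final answer: 7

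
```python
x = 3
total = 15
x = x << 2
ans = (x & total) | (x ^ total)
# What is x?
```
Trace:
  x=3
  x=3, total=15
  x=12, total=15
  x=12, total=15, ans=15

Final answer: 12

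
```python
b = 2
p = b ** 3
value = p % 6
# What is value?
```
Trace:
  b=2
  b=2, p=8
  b=2, p=8, value=2

Final answer: 2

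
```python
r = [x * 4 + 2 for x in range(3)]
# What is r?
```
Trace:
  x=0
  x=1
  x=2
  r=[2, 6, 10]

Final answer: [2, 6, 10]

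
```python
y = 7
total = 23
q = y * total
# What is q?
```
Trace:
  y=7
  y=7, total=23
  y=7, total=23, q=161

Final answer: 161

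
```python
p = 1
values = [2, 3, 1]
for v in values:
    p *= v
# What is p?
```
Trace:
  p=1
  p=2, v=2
  p=6, v=3
  p=6, v=1

Final answer: 6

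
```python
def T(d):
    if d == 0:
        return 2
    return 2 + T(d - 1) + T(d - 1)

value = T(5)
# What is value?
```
Call trace (a repeated sub-call is expanded the first time; later identical calls just restate its return value):
T(d=5)
  T(d=4)
    T(d=3)
      T(d=2)
        T(d=1)
          T(d=0)
          -> return 2
          T(d=0)
          -> return 2
        -> return 6
        T(d=1) -> return 6  (same call as traced above)
      -> return 14
      T(d=2) -> return 14  (same call as traced above)
    -> return 30
    T(d=3) -> return 30  (same call as traced above)
  -> return 62
  T(d=4) -> return 62  (same call as traced above)
-> return 126

Final answer: 126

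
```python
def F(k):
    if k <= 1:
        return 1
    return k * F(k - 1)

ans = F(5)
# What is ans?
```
Call trace:
F(k=5)
  F(k=4)
    F(k=3)
      F(k=2)
        F(k=1)
        -> return 1
      -> return 2
    -> return 6
  -> return 24
-> return 120

Final answer: 120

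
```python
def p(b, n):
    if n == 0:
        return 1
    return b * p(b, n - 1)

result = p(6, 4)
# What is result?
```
Call trace:
p(b=6, n=4)
  p(b=6, n=3)
    p(b=6, n=2)
      p(b=6, n=1)
        p(b=6, n=0)
        -> return 1
      -> return 6
    -> return 36
  -> return 216
-> return 1296

Final answer: 1296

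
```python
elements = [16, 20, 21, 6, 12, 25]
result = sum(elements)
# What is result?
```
Trace:
  elements=[16, 20, 21, 6, 12, 25]
  elements=[16, 20, 21, 6, 12, 25], result=100

Final answer: 100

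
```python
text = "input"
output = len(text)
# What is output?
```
Trace:
  text='input'
  text='input', output=5

Final answer: 5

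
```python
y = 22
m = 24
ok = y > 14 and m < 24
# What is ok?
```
Trace:
  y=22
  y=22, m=24
  y=22, m=24, ok=False

Final answer: False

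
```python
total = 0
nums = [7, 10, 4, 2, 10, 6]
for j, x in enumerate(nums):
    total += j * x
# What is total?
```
Trace:
  total=0
  total=0, j=0, x=7
  total=10, j=1, x=10
  total=18, j=2, x=4
  total=24, j=3, x=2
  total=64, j=4, x=10
  total=94, j=5, x=6

Final answer: 94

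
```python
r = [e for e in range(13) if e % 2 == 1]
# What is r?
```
Trace:
  e=0
  e=1
  e=2
  e=3
  e=4
  e=5
  e=6
  e=7
  e=8
  e=9
  e=10
  e=11
  e=12
  r=[1, 3, 5, 7, 9, 11]

Final answer: [1, 3, 5, 7, 9, 11]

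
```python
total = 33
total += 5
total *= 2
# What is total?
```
Trace:
  total=33
  total=38
  total=76

Final answer: 76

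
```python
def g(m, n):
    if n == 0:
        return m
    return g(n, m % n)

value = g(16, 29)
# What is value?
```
Call trace:
g(m=16, n=29)
  g(m=29, n=16)
    g(m=16, n=13)
      g(m=13, n=3)
        g(m=3, n=1)
          g(m=1, n=0)
          -> return 1
        -> return 1
      -> return 1
    -> return 1
  -> return 1
-> return 1

Final answer: 1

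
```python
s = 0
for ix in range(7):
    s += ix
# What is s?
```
Trace:
  s=0
  s=0, ix=0
  s=1, ix=1
  s=3, ix=2
  s=6, ix=3
  s=10, ix=4
  s=15, ix=5
  s=21, ix=6

Final answer: 21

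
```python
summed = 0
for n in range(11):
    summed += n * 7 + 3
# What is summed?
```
Trace:
  summed=0
  summed=3, n=0
  summed=13, n=1
  summed=30, n=2
  summed=54, n=3
  summed=85, n=4
  summed=123, n=5
  summed=168, n=6
  summed=220, n=7
  summed=279, n=8
  summed=345, n=9
  summed=418, n=10

Final answer: 418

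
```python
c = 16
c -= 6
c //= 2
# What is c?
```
Trace:
  c=16
  c=10
  c=5

Final answer: 5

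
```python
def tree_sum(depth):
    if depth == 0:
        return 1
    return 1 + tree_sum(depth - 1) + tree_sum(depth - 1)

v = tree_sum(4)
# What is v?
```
Call trace (a repeated sub-call is expanded the first time; later identical calls just restate its return value):
tree_sum(depth=4)
  tree_sum(depth=3)
    tree_sum(depth=2)
      tree_sum(depth=1)
        tree_sum(depth=0)
        -> return 1
        tree_sum(depth=0)
        -> return 1
      -> return 3
      tree_sum(depth=1) -> return 3  (same call as traced above)
    -> return 7
    tree_sum(depth=2) -> return 7  (same call as traced above)
  -> return 15
  tree_sum(depth=3) -> return 15  (same call as traced above)
-> return 31

Final answer: 31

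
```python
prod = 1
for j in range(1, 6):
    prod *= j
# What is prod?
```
Trace:
  prod=1
  prod=1, j=1
  prod=2, j=2
  prod=6, j=3
  prod=24, j=4
  prod=120, j=5

Final answer: 120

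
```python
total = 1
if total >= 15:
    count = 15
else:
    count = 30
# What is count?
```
Trace:
  total=1
  total=1, count=30

Final answer: 30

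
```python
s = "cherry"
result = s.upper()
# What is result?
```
Trace:
  s='cherry'
  s='cherry', result='CHERRY'

Final answer: 'CHERRY'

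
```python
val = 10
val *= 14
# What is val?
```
Trace:
  val=10
  val=140

Final answer: 140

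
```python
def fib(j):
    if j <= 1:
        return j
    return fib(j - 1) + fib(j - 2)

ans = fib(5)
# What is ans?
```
Call trace (a repeated sub-call is expanded the first time; later identical calls just restate its return value):
fib(j=5)
  fib(j=4)
    fib(j=3)
      fib(j=2)
        fib(j=1)
        -> return 1
        fib(j=0)
        -> return 0
      -> return 1
      fib(j=1)
      -> return 1
    -> return 2
    fib(j=2) -> return 1  (same call as traced above)
  -> return 3
  fib(j=3) -> return 2  (same call as traced above)
-> return 5

Final answer: 5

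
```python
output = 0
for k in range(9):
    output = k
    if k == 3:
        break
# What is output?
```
Trace:
  output=0
  output=0, k=0
  output=1, k=1
  output=2, k=2
  output=3, k=3

Final answer: 3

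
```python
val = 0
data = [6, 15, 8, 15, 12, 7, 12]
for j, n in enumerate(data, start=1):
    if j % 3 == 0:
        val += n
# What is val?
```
Trace:
  val=0
  val=0, j=1, n=6
  val=0, j=2, n=15
  val=8, j=3, n=8
  val=8, j=4, n=15
  val=8, j=5, n=12
  val=15, j=6, n=7
  val=15, j=7, n=12

Final answer: 15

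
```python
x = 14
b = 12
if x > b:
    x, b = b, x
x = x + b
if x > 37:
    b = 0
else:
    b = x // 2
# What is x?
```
Trace:
  x=14
  x=14, b=12
  x=12, b=14
  x=26, b=14
  x=26, b=13

Final answer: 26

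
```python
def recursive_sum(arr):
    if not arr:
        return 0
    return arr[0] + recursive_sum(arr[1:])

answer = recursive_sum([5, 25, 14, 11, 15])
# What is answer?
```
Call trace:
recursive_sum(arr=[5, 25, 14, 11, 15])
  recursive_sum(arr=[25, 14, 11, 15])
    recursive_sum(arr=[14, 11, 15])
      recursive_sum(arr=[11, 15])
        recursive_sum(arr=[15])
          recursive_sum(arr=[])
          -> return 0
        -> return 15
      -> return 26
    -> return 40
  -> return 65
-> return 70

Final answer: 70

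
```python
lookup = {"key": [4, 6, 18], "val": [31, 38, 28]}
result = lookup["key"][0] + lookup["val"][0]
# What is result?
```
Trace:
  lookup={'key': [4, 6, 18], 'val': [31, 38, 28]}
  lookup={'key': [4, 6, 18], 'val': [31, 38, 28]}, result=35

Final answer: 35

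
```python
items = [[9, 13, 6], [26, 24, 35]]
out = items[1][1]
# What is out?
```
Trace:
  items=[[9, 13, 6], [26, 24, 35]]
  items=[[9, 13, 6], [26, 24, 35]], out=24

Final answer: 24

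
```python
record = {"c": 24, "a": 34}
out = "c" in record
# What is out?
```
Trace:
  record={'c': 24, 'a': 34}
  record={'c': 24, 'a': 34}, out=True

Final answer: True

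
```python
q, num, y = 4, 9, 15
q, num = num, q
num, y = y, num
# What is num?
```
Trace:
  q=4, num=9, y=15
  q=9, num=4, y=15
  q=9, num=15, y=4

Final answer: 15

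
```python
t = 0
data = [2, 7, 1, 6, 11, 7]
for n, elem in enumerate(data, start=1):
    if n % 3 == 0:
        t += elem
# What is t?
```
Trace:
  t=0
  t=0, n=1, elem=2
  t=0, n=2, elem=7
  t=1, n=3, elem=1
  t=1, n=4, elem=6
  t=1, n=5, elem=11
  t=8, n=6, elem=7

Final answer: 8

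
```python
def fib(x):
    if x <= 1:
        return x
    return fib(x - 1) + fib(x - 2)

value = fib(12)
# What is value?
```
Call trace (a repeated sub-call is expanded the first time; later identical calls just restate its return value):
fib(x=12)
  fib(x=11)
    fib(x=10)
      fib(x=9)
        fib(x=8)
          fib(x=7)
            fib(x=6)
              fib(x=5)
                fib(x=4)
                  fib(x=3)
                    fib(x=2)
                      fib(x=1)
                      -> return 1
                      fib(x=0)
                      -> return 0
                    -> return 1
                    fib(x=1)
                    -> return 1
                  -> return 2
                  fib(x=2) -> return 1  (same call as traced above)
                -> return 3
                fib(x=3) -> return 2  (same call as traced above)
              -> return 5
              fib(x=4) -> return 3  (same call as traced above)
            -> return 8
            fib(x=5) -> return 5  (same call as traced above)
          -> return 13
          fib(x=6) -> return 8  (same call as traced above)
        -> return 21
        fib(x=7) -> return 13  (same call as traced above)
      -> return 34
      fib(x=8) -> return 21  (same call as traced above)
    -> return 55
    fib(x=9) -> return 34  (same call as traced above)
  -> return 89
  fib(x=10) -> return 55  (same call as traced above)
-> return 144

Final answer: 144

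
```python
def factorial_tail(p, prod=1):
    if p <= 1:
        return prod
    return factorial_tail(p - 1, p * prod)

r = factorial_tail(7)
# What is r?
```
Call trace:
factorial_tail(p=7, prod=1)
  factorial_tail(p=6, prod=7)
    factorial_tail(p=5, prod=42)
      factorial_tail(p=4, prod=210)
        factorial_tail(p=3, prod=840)
          factorial_tail(p=2, prod=2520)
            factorial_tail(p=1, prod=5040)
            -> return 5040
          -> return 5040
        -> return 5040
      -> return 5040
    -> return 5040
  -> return 5040
-> return 5040

Final answer: 5040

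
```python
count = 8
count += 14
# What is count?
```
Trace:
  count=8
  count=22

Final answer: 22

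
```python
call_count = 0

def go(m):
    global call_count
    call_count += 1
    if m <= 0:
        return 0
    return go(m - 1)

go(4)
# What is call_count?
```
Call trace:
go(m=4)
  go(m=3)
    go(m=2)
      go(m=1)
        go(m=0)
        -> return 0
      -> return 0
    -> return 0
  -> return 0
-> return 0

call_count is incremented once per call. go is entered once for each m = 4, 3, 2, 1, 0 (the m <= 0 call returns without recursing), i.e. 4 + 1 calls.
call_count = 5

Final answer: 5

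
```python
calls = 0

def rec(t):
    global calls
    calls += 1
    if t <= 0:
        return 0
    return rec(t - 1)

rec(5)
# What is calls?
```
Call trace:
rec(t=5)
  rec(t=4)
    rec(t=3)
      rec(t=2)
        rec(t=1)
          rec(t=0)
          -> return 0
        -> return 0
      -> return 0
    -> return 0
  -> return 0
-> return 0

calls is incremented once per call. rec is entered once for each t = 5, 4, 3, 2, 1, 0 (the t <= 0 call returns without recursing), i.e. 5 + 1 calls.
calls = 6

Final answer: 6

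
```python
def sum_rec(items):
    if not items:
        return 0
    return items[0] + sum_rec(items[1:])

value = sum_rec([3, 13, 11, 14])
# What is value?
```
Call trace:
sum_rec(items=[3, 13, 11, 14])
  sum_rec(items=[13, 11, 14])
    sum_rec(items=[11, 14])
      sum_rec(items=[14])
        sum_rec(items=[])
        -> return 0
      -> return 14
    -> return 25
  -> return 38
-> return 41

Final answer: 41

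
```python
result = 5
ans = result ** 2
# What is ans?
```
Trace:
  result=5
  result=5, ans=25

Final answer: 25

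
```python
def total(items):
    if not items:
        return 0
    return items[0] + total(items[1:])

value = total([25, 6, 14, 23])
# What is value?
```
Call trace:
total(items=[25, 6, 14, 23])
  total(items=[6, 14, 23])
    total(items=[14, 23])
      total(items=[23])
        total(items=[])
        -> return 0
      -> return 23
    -> return 37
  -> return 43
-> return 68

Final answer: 68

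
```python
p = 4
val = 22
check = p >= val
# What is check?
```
Trace:
  p=4
  p=4, val=22
  p=4, val=22, check=False

Final answer: False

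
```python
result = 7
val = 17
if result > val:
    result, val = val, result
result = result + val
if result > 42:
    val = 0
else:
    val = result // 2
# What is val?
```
Trace:
  result=7
  result=7, val=17
  result=7, val=17
  result=24, val=17
  result=24, val=12

Final answer: 12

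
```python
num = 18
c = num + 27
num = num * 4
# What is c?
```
Trace:
  num=18
  num=18, c=45
  num=72, c=45

Final answer: 45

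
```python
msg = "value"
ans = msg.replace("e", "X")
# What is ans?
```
Trace:
  msg='value'
  msg='value', ans='valuX'

Final answer: 'valuX'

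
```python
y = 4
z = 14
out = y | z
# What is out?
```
Trace:
  y=4
  y=4, z=14
  y=4, z=14, out=14

Final answer: 14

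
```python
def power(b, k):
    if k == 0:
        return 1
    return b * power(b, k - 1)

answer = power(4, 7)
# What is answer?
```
Call trace:
power(b=4, k=7)
  power(b=4, k=6)
    power(b=4, k=5)
      power(b=4, k=4)
        power(b=4, k=3)
          power(b=4, k=2)
            power(b=4, k=1)
              power(b=4, k=0)
              -> return 1
            -> return 4
          -> return 16
        -> return 64
      -> return 256
    -> return 1024
  -> return 4096
-> return 16384

Final answer: 16384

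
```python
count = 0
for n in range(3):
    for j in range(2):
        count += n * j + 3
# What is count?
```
Trace:
  count=0
  count=3, n=0, j=0
  count=6, n=0, j=1
  count=9, n=1, j=0
  count=13, n=1, j=1
  count=16, n=2, j=0
  count=21, n=2, j=1

Final answer: 21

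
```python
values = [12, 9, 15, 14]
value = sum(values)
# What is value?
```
Trace:
  values=[12, 9, 15, 14]
  values=[12, 9, 15, 14], value=50

Final answer: 50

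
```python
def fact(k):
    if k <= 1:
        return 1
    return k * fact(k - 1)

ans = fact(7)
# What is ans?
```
Call trace:
fact(k=7)
  fact(k=6)
    fact(k=5)
      fact(k=4)
        fact(k=3)
          fact(k=2)
            fact(k=1)
            -> return 1
          -> return 2
        -> return 6
      -> return 24
    -> return 120
  -> return 720
-> return 5040

Final answer: 5040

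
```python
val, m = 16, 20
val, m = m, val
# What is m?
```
Trace:
  val=16, m=20
  val=20, m=16

Final answer: 16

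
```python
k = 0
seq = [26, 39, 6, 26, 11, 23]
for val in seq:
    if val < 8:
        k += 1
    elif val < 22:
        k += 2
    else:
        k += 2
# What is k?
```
Trace:
  k=0
  k=2, val=26
  k=4, val=39
  k=5, val=6
  k=7, val=26
  k=9, val=11
  k=11, val=23

Final answer: 11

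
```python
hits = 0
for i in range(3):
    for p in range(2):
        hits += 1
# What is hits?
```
Trace:
  hits=0
  hits=1, i=0, p=0
  hits=2, i=0, p=1
  hits=3, i=1, p=0
  hits=4, i=1, p=1
  hits=5, i=2, p=0
  hits=6, i=2, p=1

Final answer: 6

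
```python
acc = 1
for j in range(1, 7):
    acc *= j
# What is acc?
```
Trace:
  acc=1
  acc=1, j=1
  acc=2, j=2
  acc=6, j=3
  acc=24, j=4
  acc=120, j=5
  acc=720, j=6

Final answer: 720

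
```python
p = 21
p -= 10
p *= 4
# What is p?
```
Trace:
  p=21
  p=11
  p=44

Final answer: 44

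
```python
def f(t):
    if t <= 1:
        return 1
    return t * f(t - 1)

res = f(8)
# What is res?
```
Call trace:
f(t=8)
  f(t=7)
    f(t=6)
      f(t=5)
        f(t=4)
          f(t=3)
            f(t=2)
              f(t=1)
              -> return 1
            -> return 2
          -> return 6
        -> return 24
      -> return 120
    -> return 720
  -> return 5040
-> return 40320

Final answer: 40320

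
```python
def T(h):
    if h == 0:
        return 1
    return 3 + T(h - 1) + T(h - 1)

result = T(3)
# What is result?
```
Call trace (a repeated sub-call is expanded the first time; later identical calls just restate its return value):
T(h=3)
  T(h=2)
    T(h=1)
      T(h=0)
      -> return 1
      T(h=0)
      -> return 1
    -> return 5
    T(h=1) -> return 5  (same call as traced above)
  -> return 13
  T(h=2) -> return 13  (same call as traced above)
-> return 29

Final answer: 29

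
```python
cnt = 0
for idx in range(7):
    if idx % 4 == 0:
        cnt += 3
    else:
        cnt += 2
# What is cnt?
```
Trace:
  cnt=0
  cnt=3, idx=0
  cnt=5, idx=1
  cnt=7, idx=2
  cnt=9, idx=3
  cnt=12, idx=4
  cnt=14, idx=5
  cnt=16, idx=6

Final answer: 16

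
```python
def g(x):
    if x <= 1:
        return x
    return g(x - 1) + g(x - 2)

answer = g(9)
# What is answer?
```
Call trace (a repeated sub-call is expanded the first time; later identical calls just restate its return value):
g(x=9)
  g(x=8)
    g(x=7)
      g(x=6)
        g(x=5)
          g(x=4)
            g(x=3)
              g(x=2)
                g(x=1)
                -> return 1
                g(x=0)
                -> return 0
              -> return 1
              g(x=1)
              -> return 1
            -> return 2
            g(x=2) -> return 1  (same call as traced above)
          -> return 3
          g(x=3) -> return 2  (same call as traced above)
        -> return 5
        g(x=4) -> return 3  (same call as traced above)
      -> return 8
      g(x=5) -> return 5  (same call as traced above)
    -> return 13
    g(x=6) -> return 8  (same call as traced above)
  -> return 21
  g(x=7) -> return 13  (same call as traced above)
-> return 34

Final answer: 34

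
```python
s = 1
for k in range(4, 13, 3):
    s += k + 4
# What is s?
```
Trace:
  s=1
  s=9, k=4
  s=20, k=7
  s=34, k=10

Final answer: 34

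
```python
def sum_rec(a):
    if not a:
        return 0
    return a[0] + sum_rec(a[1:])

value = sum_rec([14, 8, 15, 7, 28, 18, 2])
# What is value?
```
Call trace:
sum_rec(a=[14, 8, 15, 7, 28, 18, 2])
  sum_rec(a=[8, 15, 7, 28, 18, 2])
    sum_rec(a=[15, 7, 28, 18, 2])
      sum_rec(a=[7, 28, 18, 2])
        sum_rec(a=[28, 18, 2])
          sum_rec(a=[18, 2])
            sum_rec(a=[2])
              sum_rec(a=[])
              -> return 0
            -> return 2
          -> return 20
        -> return 48
      -> return 55
    -> return 70
  -> return 78
-> return 92

Final answer: 92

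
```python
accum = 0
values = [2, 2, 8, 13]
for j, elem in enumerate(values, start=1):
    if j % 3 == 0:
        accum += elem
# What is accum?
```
Trace:
  accum=0
  accum=0, j=1, elem=2
  accum=0, j=2, elem=2
  accum=8, j=3, elem=8
  accum=8, j=4, elem=13

Final answer: 8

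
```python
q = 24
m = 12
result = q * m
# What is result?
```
Trace:
  q=24
  q=24, m=12
  q=24, m=12, result=288

Final answer: 288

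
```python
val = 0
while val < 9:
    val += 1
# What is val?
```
Trace:
  val=0
  val=1
  val=2
  val=3
  val=4
  val=5
  val=6
  val=7
  val=8
  val=9

Final answer: 9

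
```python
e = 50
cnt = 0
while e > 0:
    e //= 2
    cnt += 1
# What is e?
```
Trace:
  e=50
  e=50, cnt=0
  e=25, cnt=1
  e=12, cnt=2
  e=6, cnt=3
  e=3, cnt=4
  e=1, cnt=5
  e=0, cnt=6

Final answer: 0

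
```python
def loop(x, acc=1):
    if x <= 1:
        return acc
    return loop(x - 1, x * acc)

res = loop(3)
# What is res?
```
Call trace:
loop(x=3, acc=1)
  loop(x=2, acc=3)
    loop(x=1, acc=6)
    -> return 6
  -> return 6
-> return 6

Final answer: 6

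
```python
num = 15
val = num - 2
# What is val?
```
Trace:
  num=15
  num=15, val=13

Final answer: 13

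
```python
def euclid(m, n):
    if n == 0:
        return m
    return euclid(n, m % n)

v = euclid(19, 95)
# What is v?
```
Call trace:
euclid(m=19, n=95)
  euclid(m=95, n=19)
    euclid(m=19, n=0)
    -> return 19
  -> return 19
-> return 19

Final answer: 19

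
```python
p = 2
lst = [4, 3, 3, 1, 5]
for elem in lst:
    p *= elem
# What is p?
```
Trace:
  p=2
  p=8, elem=4
  p=24, elem=3
  p=72, elem=3
  p=72, elem=1
  p=360, elem=5

Final answer: 360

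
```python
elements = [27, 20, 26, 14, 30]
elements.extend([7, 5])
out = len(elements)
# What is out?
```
Trace:
  elements=[27, 20, 26, 14, 30]
  elements=[27, 20, 26, 14, 30, 7, 5]
  elements=[27, 20, 26, 14, 30, 7, 5], out=7

Final answer: 7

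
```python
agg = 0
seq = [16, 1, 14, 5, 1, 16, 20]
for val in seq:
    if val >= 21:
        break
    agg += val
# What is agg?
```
Trace:
  agg=0
  agg=16, val=16
  agg=17, val=1
  agg=31, val=14
  agg=36, val=5
  agg=37, val=1
  agg=53, val=16
  agg=73, val=20

Final answer: 73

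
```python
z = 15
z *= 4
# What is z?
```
Trace:
  z=15
  z=60

Final answer: 60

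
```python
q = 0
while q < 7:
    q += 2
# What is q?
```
Trace:
  q=0
  q=2
  q=4
  q=6
  q=8

Final answer: 8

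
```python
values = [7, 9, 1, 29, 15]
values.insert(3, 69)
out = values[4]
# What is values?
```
Trace:
  values=[7, 9, 1, 29, 15]
  values=[7, 9, 1, 69, 29, 15]
  values=[7, 9, 1, 69, 29, 15], out=29

Final answer: [7, 9, 1, 69, 29, 15]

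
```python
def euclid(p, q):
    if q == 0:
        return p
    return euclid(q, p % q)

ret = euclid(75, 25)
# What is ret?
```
Call trace:
euclid(p=75, q=25)
  euclid(p=25, q=0)
  -> return 25
-> return 25

Final answer: 25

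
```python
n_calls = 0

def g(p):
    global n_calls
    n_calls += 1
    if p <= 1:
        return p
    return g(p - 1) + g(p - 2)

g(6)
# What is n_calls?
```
Call trace (a repeated sub-call is expanded the first time; later identical calls just restate its return value):
g(p=6)
  g(p=5)
    g(p=4)
      g(p=3)
        g(p=2)
          g(p=1)
          -> return 1
          g(p=0)
          -> return 0
        -> return 1
        g(p=1)
        -> return 1
      -> return 2
      g(p=2) -> return 1  (same call as traced above)
    -> return 3
    g(p=3) -> return 2  (same call as traced above)
  -> return 5
  g(p=4) -> return 3  (same call as traced above)
-> return 8

n_calls is incremented once per call, so count the calls in each subtree. Let C(p) = number of calls made by g(p).
C(0) = C(1) = 1 (base case, no recursion); C(p) = 1 + C(p - 1) + C(p - 2) otherwise.
C(2) = 1 + C(1) + C(0) = 1 + 1 + 1 = 3
C(3) = 1 + C(2) + C(1) = 1 + 3 + 1 = 5
C(4) = 1 + C(3) + C(2) = 1 + 5 + 3 = 9
C(5) = 1 + C(4) + C(3) = 1 + 9 + 5 = 15
C(6) = 1 + C(5) + C(4) = 1 + 15 + 9 = 25
n_calls = C(6) = 25

Final answer: 25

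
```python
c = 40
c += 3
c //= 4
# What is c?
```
Trace:
  c=40
  c=43
  c=10

Final answer: 10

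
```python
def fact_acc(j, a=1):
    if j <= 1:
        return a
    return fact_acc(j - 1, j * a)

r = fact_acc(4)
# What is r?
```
Call trace:
fact_acc(j=4, a=1)
  fact_acc(j=3, a=4)
    fact_acc(j=2, a=12)
      fact_acc(j=1, a=24)
      -> return 24
    -> return 24
  -> return 24
-> return 24

Final answer: 24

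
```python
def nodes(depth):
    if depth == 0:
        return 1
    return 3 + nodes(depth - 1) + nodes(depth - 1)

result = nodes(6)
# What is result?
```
Call trace (a repeated sub-call is expanded the first time; later identical calls just restate its return value):
nodes(depth=6)
  nodes(depth=5)
    nodes(depth=4)
      nodes(depth=3)
        nodes(depth=2)
          nodes(depth=1)
            nodes(depth=0)
            -> return 1
            nodes(depth=0)
            -> return 1
          -> return 5
          nodes(depth=1) -> return 5  (same call as traced above)
        -> return 13
        nodes(depth=2) -> return 13  (same call as traced above)
      -> return 29
      nodes(depth=3) -> return 29  (same call as traced above)
    -> return 61
    nodes(depth=4) -> return 61  (same call as traced above)
  -> return 125
  nodes(depth=5) -> return 125  (same call as traced above)
-> return 253

Final answer: 253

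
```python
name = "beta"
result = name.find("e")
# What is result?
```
Trace:
  name='beta'
  name='beta', result=1

Final answer: 1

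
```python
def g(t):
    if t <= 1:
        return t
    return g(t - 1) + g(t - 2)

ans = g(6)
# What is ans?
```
Call trace (a repeated sub-call is expanded the first time; later identical calls just restate its return value):
g(t=6)
  g(t=5)
    g(t=4)
      g(t=3)
        g(t=2)
          g(t=1)
          -> return 1
          g(t=0)
          -> return 0
        -> return 1
        g(t=1)
        -> return 1
      -> return 2
      g(t=2) -> return 1  (same call as traced above)
    -> return 3
    g(t=3) -> return 2  (same call as traced above)
  -> return 5
  g(t=4) -> return 3  (same call as traced above)
-> return 8

Final answer: 8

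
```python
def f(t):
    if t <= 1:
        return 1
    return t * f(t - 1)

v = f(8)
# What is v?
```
Call trace:
f(t=8)
  f(t=7)
    f(t=6)
      f(t=5)
        f(t=4)
          f(t=3)
            f(t=2)
              f(t=1)
              -> return 1
            -> return 2
          -> return 6
        -> return 24
      -> return 120
    -> return 720
  -> return 5040
-> return 40320

Final answer: 40320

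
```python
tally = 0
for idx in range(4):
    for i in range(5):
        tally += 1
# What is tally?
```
Trace:
  tally=0
  tally=1, idx=0, i=0
  tally=2, idx=0, i=1
  tally=3, idx=0, i=2
  tally=4, idx=0, i=3
  tally=5, idx=0, i=4
  tally=6, idx=1, i=0
  tally=7, idx=1, i=1
  tally=8, idx=1, i=2
  tally=9, idx=1, i=3
  tally=10, idx=1, i=4
  tally=11, idx=2, i=0
  tally=12, idx=2, i=1
  tally=13, idx=2, i=2
  tally=14, idx=2, i=3
  tally=15, idx=2, i=4
  tally=16, idx=3, i=0
  tally=17, idx=3, i=1
  tally=18, idx=3, i=2
  tally=19, idx=3, i=3
  tally=20, idx=3, i=4

Final answer: 20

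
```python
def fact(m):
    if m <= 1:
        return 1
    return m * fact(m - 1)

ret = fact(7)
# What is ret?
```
Call trace:
fact(m=7)
  fact(m=6)
    fact(m=5)
      fact(m=4)
        fact(m=3)
          fact(m=2)
            fact(m=1)
            -> return 1
          -> return 2
        -> return 6
      -> return 24
    -> return 120
  -> return 720
-> return 5040

Final answer: 5040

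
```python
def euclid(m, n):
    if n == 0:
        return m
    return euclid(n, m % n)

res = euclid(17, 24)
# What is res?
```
Call trace:
euclid(m=17, n=24)
  euclid(m=24, n=17)
    euclid(m=17, n=7)
      euclid(m=7, n=3)
        euclid(m=3, n=1)
          euclid(m=1, n=0)
          -> return 1
        -> return 1
      -> return 1
    -> return 1
  -> return 1
-> return 1

Final answer: 1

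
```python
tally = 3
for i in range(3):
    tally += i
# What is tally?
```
Trace:
  tally=3
  tally=3, i=0
  tally=4, i=1
  tally=6, i=2

Final answer: 6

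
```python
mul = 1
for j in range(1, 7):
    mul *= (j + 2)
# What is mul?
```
Trace:
  mul=1
  mul=3, j=1
  mul=12, j=2
  mul=60, j=3
  mul=360, j=4
  mul=2520, j=5
  mul=20160, j=6

Final answer: 20160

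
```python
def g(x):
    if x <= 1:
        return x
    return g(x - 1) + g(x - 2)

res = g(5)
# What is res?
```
Call trace (a repeated sub-call is expanded the first time; later identical calls just restate its return value):
g(x=5)
  g(x=4)
    g(x=3)
      g(x=2)
        g(x=1)
        -> return 1
        g(x=0)
        -> return 0
      -> return 1
      g(x=1)
      -> return 1
    -> return 2
    g(x=2) -> return 1  (same call as traced above)
  -> return 3
  g(x=3) -> return 2  (same call as traced above)
-> return 5

Final answer: 5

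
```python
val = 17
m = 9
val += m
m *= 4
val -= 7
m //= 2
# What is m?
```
Trace:
  val=17
  val=17, m=9
  val=26, m=9
  val=26, m=36
  val=19, m=36
  val=19, m=18

Final answer: 18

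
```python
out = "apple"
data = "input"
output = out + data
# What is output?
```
Trace:
  out='apple'
  out='apple', data='input'
  out='apple', data='input', output='appleinput'

Final answer: 'appleinput'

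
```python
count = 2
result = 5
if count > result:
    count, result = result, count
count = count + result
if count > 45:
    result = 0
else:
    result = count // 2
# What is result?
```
Trace:
  count=2
  count=2, result=5
  count=2, result=5
  count=7, result=5
  count=7, result=3

Final answer: 3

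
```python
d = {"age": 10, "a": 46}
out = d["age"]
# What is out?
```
Trace:
  d={'age': 10, 'a': 46}
  d={'age': 10, 'a': 46}, out=10

Final answer: 10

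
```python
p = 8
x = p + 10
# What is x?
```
Trace:
  p=8
  p=8, x=18

Final answer: 18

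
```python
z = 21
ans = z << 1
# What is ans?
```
Trace:
  z=21
  z=21, ans=42

Final answer: 42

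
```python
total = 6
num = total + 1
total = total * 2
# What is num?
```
Trace:
  total=6
  total=6, num=7
  total=12, num=7

Final answer: 7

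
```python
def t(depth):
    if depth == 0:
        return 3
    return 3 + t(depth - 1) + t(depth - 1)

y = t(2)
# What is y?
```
Call trace (a repeated sub-call is expanded the first time; later identical calls just restate its return value):
t(depth=2)
  t(depth=1)
    t(depth=0)
    -> return 3
    t(depth=0)
    -> return 3
  -> return 9
  t(depth=1) -> return 9  (same call as traced above)
-> return 21

Final answer: 21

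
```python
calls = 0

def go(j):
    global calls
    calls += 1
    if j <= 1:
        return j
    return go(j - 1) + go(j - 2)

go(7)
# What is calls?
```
Call trace (a repeated sub-call is expanded the first time; later identical calls just restate its return value):
go(j=7)
  go(j=6)
    go(j=5)
      go(j=4)
        go(j=3)
          go(j=2)
            go(j=1)
            -> return 1
            go(j=0)
            -> return 0
          -> return 1
          go(j=1)
          -> return 1
        -> return 2
        go(j=2) -> return 1  (same call as traced above)
      -> return 3
      go(j=3) -> return 2  (same call as traced above)
    -> return 5
    go(j=4) -> return 3  (same call as traced above)
  -> return 8
  go(j=5) -> return 5  (same call as traced above)
-> return 13

calls is incremented once per call, so count the calls in each subtree. Let C(j) = number of calls made by go(j).
C(0) = C(1) = 1 (base case, no recursion); C(j) = 1 + C(j - 1) + C(j - 2) otherwise.
C(2) = 1 + C(1) + C(0) = 1 + 1 + 1 = 3
C(3) = 1 + C(2) + C(1) = 1 + 3 + 1 = 5
C(4) = 1 + C(3) + C(2) = 1 + 5 + 3 = 9
C(5) = 1 + C(4) + C(3) = 1 + 9 + 5 = 15
C(6) = 1 + C(5) + C(4) = 1 + 15 + 9 = 25
C(7) = 1 + C(6) + C(5) = 1 + 25 + 15 = 41
calls = C(7) = 41

Final answer: 41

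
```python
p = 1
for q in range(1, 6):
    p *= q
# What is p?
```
Trace:
  p=1
  p=1, q=1
  p=2, q=2
  p=6, q=3
  p=24, q=4
  p=120, q=5

Final answer: 120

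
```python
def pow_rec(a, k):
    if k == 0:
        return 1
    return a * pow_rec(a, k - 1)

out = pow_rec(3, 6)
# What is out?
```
Call trace:
pow_rec(a=3, k=6)
  pow_rec(a=3, k=5)
    pow_rec(a=3, k=4)
      pow_rec(a=3, k=3)
        pow_rec(a=3, k=2)
          pow_rec(a=3, k=1)
            pow_rec(a=3, k=0)
            -> return 1
          -> return 3
        -> return 9
      -> return 27
    -> return 81
  -> return 243
-> return 729

Final answer: 729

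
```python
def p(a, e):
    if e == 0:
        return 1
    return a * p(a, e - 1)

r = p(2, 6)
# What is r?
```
Call trace:
p(a=2, e=6)
  p(a=2, e=5)
    p(a=2, e=4)
      p(a=2, e=3)
        p(a=2, e=2)
          p(a=2, e=1)
            p(a=2, e=0)
            -> return 1
          -> return 2
        -> return 4
      -> return 8
    -> return 16
  -> return 32
-> return 64

Final answer: 64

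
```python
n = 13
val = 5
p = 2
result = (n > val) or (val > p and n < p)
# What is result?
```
Trace:
  n=13
  n=13, val=5
  n=13, val=5, p=2
  n=13, val=5, p=2, result=True

Final answer: True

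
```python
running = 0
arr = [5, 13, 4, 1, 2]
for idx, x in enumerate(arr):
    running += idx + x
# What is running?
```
Trace:
  running=0
  running=5, idx=0, x=5
  running=19, idx=1, x=13
  running=25, idx=2, x=4
  running=29, idx=3, x=1
  running=35, idx=4, x=2

Final answer: 35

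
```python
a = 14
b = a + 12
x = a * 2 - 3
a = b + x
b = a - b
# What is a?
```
Trace:
  a=14
  a=14, b=26
  a=14, b=26, x=25
  a=51, b=26, x=25
  a=51, b=25, x=25

Final answer: 51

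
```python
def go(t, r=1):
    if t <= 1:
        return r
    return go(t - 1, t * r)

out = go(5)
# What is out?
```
Call trace:
go(t=5, r=1)
  go(t=4, r=5)
    go(t=3, r=20)
      go(t=2, r=60)
        go(t=1, r=120)
        -> return 120
      -> return 120
    -> return 120
  -> return 120
-> return 120

Final answer: 120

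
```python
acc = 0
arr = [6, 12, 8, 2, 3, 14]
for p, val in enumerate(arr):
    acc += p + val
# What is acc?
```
Trace:
  acc=0
  acc=6, p=0, val=6
  acc=19, p=1, val=12
  acc=29, p=2, val=8
  acc=34, p=3, val=2
  acc=41, p=4, val=3
  acc=60, p=5, val=14

Final answer: 60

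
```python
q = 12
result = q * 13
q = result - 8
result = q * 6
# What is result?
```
Trace:
  q=12
  q=12, result=156
  q=148, result=156
  q=148, result=888

Final answer: 888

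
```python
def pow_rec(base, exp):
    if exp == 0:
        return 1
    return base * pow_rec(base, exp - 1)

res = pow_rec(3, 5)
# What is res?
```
Call trace:
pow_rec(base=3, exp=5)
  pow_rec(base=3, exp=4)
    pow_rec(base=3, exp=3)
      pow_rec(base=3, exp=2)
        pow_rec(base=3, exp=1)
          pow_rec(base=3, exp=0)
          -> return 1
        -> return 3
      -> return 9
    -> return 27
  -> return 81
-> return 243

Final answer: 243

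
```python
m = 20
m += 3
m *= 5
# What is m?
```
Trace:
  m=20
  m=23
  m=115

Final answer: 115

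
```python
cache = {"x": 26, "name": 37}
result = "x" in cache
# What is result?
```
Trace:
  cache={'x': 26, 'name': 37}
  cache={'x': 26, 'name': 37}, result=True

Final answer: True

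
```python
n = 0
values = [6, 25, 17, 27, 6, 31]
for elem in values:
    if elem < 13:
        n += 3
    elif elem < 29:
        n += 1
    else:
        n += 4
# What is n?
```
Trace:
  n=0
  n=3, elem=6
  n=4, elem=25
  n=5, elem=17
  n=6, elem=27
  n=9, elem=6
  n=13, elem=31

Final answer: 13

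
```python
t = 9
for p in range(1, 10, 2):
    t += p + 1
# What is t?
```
Trace:
  t=9
  t=11, p=1
  t=15, p=3
  t=21, p=5
  t=29, p=7
  t=39, p=9

Final answer: 39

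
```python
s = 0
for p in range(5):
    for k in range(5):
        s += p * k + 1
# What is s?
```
Trace:
  s=0
  s=1, p=0, k=0
  s=2, p=0, k=1
  s=3, p=0, k=2
  s=4, p=0, k=3
  s=5, p=0, k=4
  s=6, p=1, k=0
  s=8, p=1, k=1
  s=11, p=1, k=2
  s=15, p=1, k=3
  s=20, p=1, k=4
  s=21, p=2, k=0
  s=24, p=2, k=1
  s=29, p=2, k=2
  s=36, p=2, k=3
  s=45, p=2, k=4
  s=46, p=3, k=0
  s=50, p=3, k=1
  s=57, p=3, k=2
  s=67, p=3, k=3
  s=80, p=3, k=4
  s=81, p=4, k=0
  s=86, p=4, k=1
  s=95, p=4, k=2
  s=108, p=4, k=3
  s=125, p=4, k=4

Final answer: 125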